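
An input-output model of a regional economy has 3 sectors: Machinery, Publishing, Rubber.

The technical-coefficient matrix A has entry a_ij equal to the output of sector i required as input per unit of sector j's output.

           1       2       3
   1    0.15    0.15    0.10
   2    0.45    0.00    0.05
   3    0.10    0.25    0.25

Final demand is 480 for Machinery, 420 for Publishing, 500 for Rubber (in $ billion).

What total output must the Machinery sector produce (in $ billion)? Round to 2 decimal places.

I − A =
  [   0.85    -0.15    -0.10]
  [  -0.45     1.00    -0.05]
  [  -0.10    -0.25     0.75]
Cofactors of I−A, C_ij = (−1)^(i+j)·(minor ij) (rows/columns in the sector order above):
  C_11 = (1.00)(0.75) − (-0.05)(-0.25) = 0.7375
  C_12 = −[(-0.45)(0.75) − (-0.05)(-0.10)] = 0.3425
  C_13 = (-0.45)(-0.25) − (1.00)(-0.10) = 0.2125
  C_21 = −[(-0.15)(0.75) − (-0.10)(-0.25)] = 0.1375
  C_22 = (0.85)(0.75) − (-0.10)(-0.10) = 0.6275
  C_23 = −[(0.85)(-0.25) − (-0.15)(-0.10)] = 0.2275
  C_31 = (-0.15)(-0.05) − (-0.10)(1.00) = 0.1075
  C_32 = −[(0.85)(-0.05) − (-0.10)(-0.45)] = 0.0875
  C_33 = (0.85)(1.00) − (-0.15)(-0.45) = 0.7825
det(I−A) = Σ_j (I−A)_1j·C_1j = (0.85)(0.7375) + (-0.15)(0.3425) + (-0.10)(0.2125) = 0.55425
adj(I−A) = Cᵀ =
  [ 0.7375   0.1375   0.1075]
  [ 0.3425   0.6275   0.0875]
  [ 0.2125   0.2275   0.7825]
(I − A)⁻¹ = adj(I−A) / det(I−A) ≈
  [   1.3306     0.2481     0.1940]
  [   0.6180     1.1322     0.1579]
  [   0.3834     0.4105     1.4118]
x = (I − A)⁻¹ d = adj(I−A)·d / det(I−A), with det(I−A) = 0.55425:
  x_1 = (0.7375·480 + 0.1375·420 + 0.1075·500) / 0.55425 = 465.50 / 0.55425 ≈ 839.87
  x_2 = (0.3425·480 + 0.6275·420 + 0.0875·500) / 0.55425 = 471.70 / 0.55425 ≈ 851.06
  x_3 = (0.2125·480 + 0.2275·420 + 0.7825·500) / 0.55425 = 588.80 / 0.55425 ≈ 1062.34

x_1 = 839.87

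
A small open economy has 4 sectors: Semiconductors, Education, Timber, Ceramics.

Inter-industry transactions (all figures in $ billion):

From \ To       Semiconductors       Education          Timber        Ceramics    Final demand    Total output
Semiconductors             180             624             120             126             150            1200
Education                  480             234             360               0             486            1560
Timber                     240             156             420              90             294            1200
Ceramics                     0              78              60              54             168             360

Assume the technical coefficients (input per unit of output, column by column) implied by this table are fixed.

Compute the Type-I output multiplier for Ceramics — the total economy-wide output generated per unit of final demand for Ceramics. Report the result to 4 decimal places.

Technical coefficients a_ij = z_ij / X_j:
  a_SS = 180/1200 = 0.15, a_ES = 480/1200 = 0.40, a_TS = 240/1200 = 0.20, a_CS = 0/1200 = 0.00
  a_SE = 624/1560 = 0.40, a_EE = 234/1560 = 0.15, a_TE = 156/1560 = 0.10, a_CE = 78/1560 = 0.05
  a_ST = 120/1200 = 0.10, a_ET = 360/1200 = 0.30, a_TT = 420/1200 = 0.35, a_CT = 60/1200 = 0.05
  a_SC = 126/360 = 0.35, a_EC = 0/360 = 0.00, a_TC = 90/360 = 0.25, a_CC = 54/360 = 0.15
I − A =
  [   0.85    -0.40    -0.10    -0.35]
  [  -0.40     0.85    -0.30     0.00]
  [  -0.20    -0.10     0.65    -0.25]
  [   0.00    -0.05    -0.05     0.85]
Compute the cofactors C_ij = (−1)^(i+j)·(3×3 minor ij) of I−A; the adjugate is their transpose:
adj(I−A) = Cᵀ =
  [ 0.429750   0.238875   0.194375   0.234125]
  [ 0.267000   0.438500   0.257750   0.185750]
  [ 0.183500   0.154375   0.471125   0.214125]
  [ 0.026500   0.034875   0.042875   0.295125]
det(I−A) = Σ_j (I−A)_1j·C_1j = (0.85)(0.429750) + (-0.40)(0.267000) + (-0.10)(0.183500) + (-0.35)(0.026500) = 0.2308625
(I − A)⁻¹ = adj(I−A) / det(I−A) ≈
  [   1.86150     1.03471     0.84195     1.01413]
  [   1.15653     1.89940     1.11647     0.80459]
  [   0.79485     0.66869     2.04072     0.92750]
  [   0.11479     0.15106     0.18572     1.27836]
The output multiplier for sector j is the column-j sum of the Leontief inverse (I − A)⁻¹ = adj(I−A) / det(I−A).
Column C of adj(I−A): (0.234125, 0.185750, 0.214125, 0.295125); det(I−A) = 0.2308625.
m_C = (0.234125 + 0.185750 + 0.214125 + 0.295125) / 0.2308625 = 0.929125 / 0.2308625 ≈ 4.0246.

m_C = 4.0246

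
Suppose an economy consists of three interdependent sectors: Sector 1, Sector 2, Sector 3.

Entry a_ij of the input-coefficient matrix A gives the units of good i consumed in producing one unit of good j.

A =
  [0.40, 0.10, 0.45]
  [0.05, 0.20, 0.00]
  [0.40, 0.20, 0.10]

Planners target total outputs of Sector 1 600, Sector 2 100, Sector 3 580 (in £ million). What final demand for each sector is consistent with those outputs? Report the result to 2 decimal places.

d_1 = 89.00, d_2 = 50.00, d_3 = 262.00

I − A =
  [   0.60    -0.10    -0.45]
  [  -0.05     0.80     0.00]
  [  -0.40    -0.20     0.90]
d = (I − A) x:
  d_1 = (+0.60)·600 + (-0.10)·100 + (-0.45)·580 = 89.00
  d_2 = (-0.05)·600 + (+0.80)·100 + (+0.00)·580 = 50.00
  d_3 = (-0.40)·600 + (-0.20)·100 + (+0.90)·580 = 262.00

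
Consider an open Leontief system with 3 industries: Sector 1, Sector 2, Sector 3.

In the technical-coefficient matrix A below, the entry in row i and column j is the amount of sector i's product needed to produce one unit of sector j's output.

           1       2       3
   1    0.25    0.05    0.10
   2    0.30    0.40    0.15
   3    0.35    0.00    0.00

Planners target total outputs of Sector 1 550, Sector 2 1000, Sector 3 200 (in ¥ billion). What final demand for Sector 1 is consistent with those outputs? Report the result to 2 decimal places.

d_1 = 342.50

I − A =
  [   0.75    -0.05    -0.10]
  [  -0.30     0.60    -0.15]
  [  -0.35     0.00     1.00]
d = (I − A) x:
  d_1 = (+0.75)·550 + (-0.05)·1000 + (-0.10)·200 = 342.50
  d_2 = (-0.30)·550 + (+0.60)·1000 + (-0.15)·200 = 405.00
  d_3 = (-0.35)·550 + (+0.00)·1000 + (+1.00)·200 = 7.50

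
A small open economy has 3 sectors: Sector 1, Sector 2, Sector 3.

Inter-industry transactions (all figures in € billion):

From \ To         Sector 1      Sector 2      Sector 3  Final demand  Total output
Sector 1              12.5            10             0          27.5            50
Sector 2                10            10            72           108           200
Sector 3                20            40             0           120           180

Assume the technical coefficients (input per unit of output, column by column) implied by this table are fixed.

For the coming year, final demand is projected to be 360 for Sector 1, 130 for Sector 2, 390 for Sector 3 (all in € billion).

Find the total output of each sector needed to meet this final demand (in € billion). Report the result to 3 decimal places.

Technical coefficients a_ij = z_ij / X_j:
  a_11 = 12.5/50 = 0.25, a_21 = 10/50 = 0.20, a_31 = 20/50 = 0.40
  a_12 = 10/200 = 0.05, a_22 = 10/200 = 0.05, a_32 = 40/200 = 0.20
  a_13 = 0/180 = 0.00, a_23 = 72/180 = 0.40, a_33 = 0/180 = 0.00
I − A =
  [   0.75    -0.05     0.00]
  [  -0.20     0.95    -0.40]
  [  -0.40    -0.20     1.00]
Cofactors of I−A, C_ij = (−1)^(i+j)·(minor ij) (rows/columns in the sector order above):
  C_11 = (0.95)(1.00) − (-0.40)(-0.20) = 0.8700
  C_12 = −[(-0.20)(1.00) − (-0.40)(-0.40)] = 0.3600
  C_13 = (-0.20)(-0.20) − (0.95)(-0.40) = 0.4200
  C_21 = −[(-0.05)(1.00) − (0.00)(-0.20)] = 0.0500
  C_22 = (0.75)(1.00) − (0.00)(-0.40) = 0.7500
  C_23 = −[(0.75)(-0.20) − (-0.05)(-0.40)] = 0.1700
  C_31 = (-0.05)(-0.40) − (0.00)(0.95) = 0.0200
  C_32 = −[(0.75)(-0.40) − (0.00)(-0.20)] = 0.3000
  C_33 = (0.75)(0.95) − (-0.05)(-0.20) = 0.7025
det(I−A) = Σ_j (I−A)_1j·C_1j = (0.75)(0.8700) + (-0.05)(0.3600) + (0.00)(0.4200) = 0.6345
adj(I−A) = Cᵀ =
  [ 0.8700   0.0500   0.0200]
  [ 0.3600   0.7500   0.3000]
  [ 0.4200   0.1700   0.7025]
(I − A)⁻¹ = adj(I−A) / det(I−A) ≈
  [   1.3712     0.0788     0.0315]
  [   0.5674     1.1820     0.4728]
  [   0.6619     0.2679     1.1072]
x = (I − A)⁻¹ d = adj(I−A)·d / det(I−A), with det(I−A) = 0.6345:
  x_1 = (0.8700·360 + 0.0500·130 + 0.0200·390) / 0.6345 = 327.50 / 0.6345 ≈ 516.154
  x_2 = (0.3600·360 + 0.7500·130 + 0.3000·390) / 0.6345 = 344.10 / 0.6345 ≈ 542.317
  x_3 = (0.4200·360 + 0.1700·130 + 0.7025·390) / 0.6345 = 447.275 / 0.6345 ≈ 704.925

x_1 = 516.154, x_2 = 542.317, x_3 = 704.925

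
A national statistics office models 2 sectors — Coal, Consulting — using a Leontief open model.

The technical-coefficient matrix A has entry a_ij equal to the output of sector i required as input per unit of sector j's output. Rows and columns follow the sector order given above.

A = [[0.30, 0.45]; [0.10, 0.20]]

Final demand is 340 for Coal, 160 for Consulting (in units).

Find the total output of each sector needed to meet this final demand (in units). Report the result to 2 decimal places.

I − A =
  [   0.70    -0.45]
  [  -0.10     0.80]
det(I−A) = (0.70)(0.80) − (-0.45)(-0.10) = 0.5150
adj(I−A) = [[0.80, 0.45], [0.10, 0.70]]
(I − A)⁻¹ = adj(I−A) / det(I−A) ≈
  [   1.5534     0.8738]
  [   0.1942     1.3592]
x = (I − A)⁻¹ d = adj(I−A)·d / det(I−A), with det(I−A) = 0.5150:
  x_1 = (0.80·340 + 0.45·160) / 0.5150 = 344.00 / 0.5150 ≈ 667.96
  x_2 = (0.10·340 + 0.70·160) / 0.5150 = 146.00 / 0.5150 ≈ 283.50

x_1 = 667.96, x_2 = 283.50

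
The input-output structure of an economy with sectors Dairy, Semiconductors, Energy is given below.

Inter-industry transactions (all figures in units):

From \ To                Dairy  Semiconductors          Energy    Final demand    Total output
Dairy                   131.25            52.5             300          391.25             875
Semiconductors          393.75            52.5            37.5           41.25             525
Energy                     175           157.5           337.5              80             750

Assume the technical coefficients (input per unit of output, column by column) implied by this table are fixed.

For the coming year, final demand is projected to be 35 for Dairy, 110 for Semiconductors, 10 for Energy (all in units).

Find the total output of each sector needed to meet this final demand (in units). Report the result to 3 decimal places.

Technical coefficients a_ij = z_ij / X_j:
  a_DD = 131.25/875 = 0.15, a_SD = 393.75/875 = 0.45, a_ED = 175/875 = 0.20
  a_DS = 52.5/525 = 0.10, a_SS = 52.5/525 = 0.10, a_ES = 157.5/525 = 0.30
  a_DE = 300/750 = 0.40, a_SE = 37.5/750 = 0.05, a_EE = 337.5/750 = 0.45
I − A =
  [   0.85    -0.10    -0.40]
  [  -0.45     0.90    -0.05]
  [  -0.20    -0.30     0.55]
Cofactors of I−A, C_ij = (−1)^(i+j)·(minor ij) (rows/columns in the sector order above):
  C_11 = (0.90)(0.55) − (-0.05)(-0.30) = 0.4800
  C_12 = −[(-0.45)(0.55) − (-0.05)(-0.20)] = 0.2575
  C_13 = (-0.45)(-0.30) − (0.90)(-0.20) = 0.3150
  C_21 = −[(-0.10)(0.55) − (-0.40)(-0.30)] = 0.1750
  C_22 = (0.85)(0.55) − (-0.40)(-0.20) = 0.3875
  C_23 = −[(0.85)(-0.30) − (-0.10)(-0.20)] = 0.2750
  C_31 = (-0.10)(-0.05) − (-0.40)(0.90) = 0.3650
  C_32 = −[(0.85)(-0.05) − (-0.40)(-0.45)] = 0.2225
  C_33 = (0.85)(0.90) − (-0.10)(-0.45) = 0.7200
det(I−A) = Σ_j (I−A)_1j·C_1j = (0.85)(0.4800) + (-0.10)(0.2575) + (-0.40)(0.3150) = 0.25625
adj(I−A) = Cᵀ =
  [ 0.4800   0.1750   0.3650]
  [ 0.2575   0.3875   0.2225]
  [ 0.3150   0.2750   0.7200]
(I − A)⁻¹ = adj(I−A) / det(I−A) ≈
  [   1.8732     0.6829     1.4244]
  [   1.0049     1.5122     0.8683]
  [   1.2293     1.0732     2.8098]
x = (I − A)⁻¹ d = adj(I−A)·d / det(I−A), with det(I−A) = 0.25625:
  x_D = (0.4800·35 + 0.1750·110 + 0.3650·10) / 0.25625 = 39.70 / 0.25625 ≈ 154.927
  x_S = (0.2575·35 + 0.3875·110 + 0.2225·10) / 0.25625 = 53.8625 / 0.25625 ≈ 210.195
  x_E = (0.3150·35 + 0.2750·110 + 0.7200·10) / 0.25625 = 48.475 / 0.25625 ≈ 189.171

x_D = 154.927, x_S = 210.195, x_E = 189.171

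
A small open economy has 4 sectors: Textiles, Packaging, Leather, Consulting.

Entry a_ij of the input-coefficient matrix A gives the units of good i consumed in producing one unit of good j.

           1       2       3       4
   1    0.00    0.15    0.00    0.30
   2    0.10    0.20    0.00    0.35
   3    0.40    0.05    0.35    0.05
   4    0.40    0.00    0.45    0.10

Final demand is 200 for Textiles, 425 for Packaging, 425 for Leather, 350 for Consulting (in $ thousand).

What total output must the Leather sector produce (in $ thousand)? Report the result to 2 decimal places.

x_3 = 1366.28

I − A =
  [   1.00    -0.15     0.00    -0.30]
  [  -0.10     0.80     0.00    -0.35]
  [  -0.40    -0.05     0.65    -0.05]
  [  -0.40     0.00    -0.45     0.90]
Compute the cofactors C_ij = (−1)^(i+j)·(3×3 minor ij) of I−A; the adjugate is their transpose:
adj(I−A) = Cᵀ =
  [ 0.442125   0.091125   0.131625   0.190125]
  [ 0.210250   0.430500   0.171000   0.247000]
  [ 0.315500   0.096000   0.589500   0.175250]
  [ 0.354250   0.088500   0.353250   0.510250]
det(I−A) = Σ_j (I−A)_1j·C_1j = (1.00)(0.442125) + (-0.15)(0.210250) + (0.00)(0.315500) + (-0.30)(0.354250) = 0.3043125
(I − A)⁻¹ = adj(I−A) / det(I−A) ≈
  [   1.4529     0.2994     0.4325     0.6248]
  [   0.6909     1.4147     0.5619     0.8117]
  [   1.0368     0.3155     1.9372     0.5759]
  [   1.1641     0.2908     1.1608     1.6767]
x = (I − A)⁻¹ d = adj(I−A)·d / det(I−A), with det(I−A) = 0.3043125:
  x_1 = (0.442125·200 + 0.091125·425 + 0.131625·425 + 0.190125·350) / 0.3043125 = 249.6375 / 0.3043125 ≈ 820.33
  x_2 = (0.210250·200 + 0.430500·425 + 0.171000·425 + 0.247000·350) / 0.3043125 = 384.1375 / 0.3043125 ≈ 1262.31
  x_3 = (0.315500·200 + 0.096000·425 + 0.589500·425 + 0.175250·350) / 0.3043125 = 415.775 / 0.3043125 ≈ 1366.28
  x_4 = (0.354250·200 + 0.088500·425 + 0.353250·425 + 0.510250·350) / 0.3043125 = 437.18125 / 0.3043125 ≈ 1436.62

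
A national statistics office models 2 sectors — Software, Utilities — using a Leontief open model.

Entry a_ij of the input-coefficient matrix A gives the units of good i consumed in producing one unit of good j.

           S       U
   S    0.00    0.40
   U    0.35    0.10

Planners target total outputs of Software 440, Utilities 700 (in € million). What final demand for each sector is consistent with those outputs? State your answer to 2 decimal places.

I − A =
  [   1.00    -0.40]
  [  -0.35     0.90]
d = (I − A) x:
  d_S = (+1.00)·440 + (-0.40)·700 = 160.00
  d_U = (-0.35)·440 + (+0.90)·700 = 476.00

d_S = 160.00, d_U = 476.00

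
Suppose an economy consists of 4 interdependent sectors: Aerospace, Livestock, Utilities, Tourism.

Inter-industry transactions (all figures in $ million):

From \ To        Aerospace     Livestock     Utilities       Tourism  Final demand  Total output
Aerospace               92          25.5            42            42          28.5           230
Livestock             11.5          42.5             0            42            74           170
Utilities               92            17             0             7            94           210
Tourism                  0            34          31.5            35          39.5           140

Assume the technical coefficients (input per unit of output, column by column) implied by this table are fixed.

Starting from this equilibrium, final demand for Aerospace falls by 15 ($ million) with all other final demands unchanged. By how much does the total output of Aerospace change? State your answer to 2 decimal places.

Δx_1 = -32.20

Technical coefficients a_ij = z_ij / X_j:
  a_11 = 92/230 = 0.40, a_21 = 11.5/230 = 0.05, a_31 = 92/230 = 0.40, a_41 = 0/230 = 0.00
  a_12 = 25.5/170 = 0.15, a_22 = 42.5/170 = 0.25, a_32 = 17/170 = 0.10, a_42 = 34/170 = 0.20
  a_13 = 42/210 = 0.20, a_23 = 0/210 = 0.00, a_33 = 0/210 = 0.00, a_43 = 31.5/210 = 0.15
  a_14 = 42/140 = 0.30, a_24 = 42/140 = 0.30, a_34 = 7/140 = 0.05, a_44 = 35/140 = 0.25
I − A =
  [   0.60    -0.15    -0.20    -0.30]
  [  -0.05     0.75     0.00    -0.30]
  [  -0.40    -0.10     1.00    -0.05]
  [   0.00    -0.20    -0.15     0.75]
Compute the cofactors C_ij = (−1)^(i+j)·(3×3 minor ij) of I−A; the adjugate is their transpose:
adj(I−A) = Cᵀ =
  [ 0.492375   0.192875   0.141000   0.283500]
  [ 0.055125   0.367500   0.036750   0.171500]
  [ 0.205250   0.120000   0.292875   0.149625]
  [ 0.055750   0.122000   0.068375   0.381500]
det(I−A) = Σ_j (I−A)_1j·C_1j = (0.60)(0.492375) + (-0.15)(0.055125) + (-0.20)(0.205250) + (-0.30)(0.055750) = 0.22938125
(I − A)⁻¹ = adj(I−A) / det(I−A) ≈
  [   2.1465     0.8408     0.6147     1.2359]
  [   0.2403     1.6021     0.1602     0.7477]
  [   0.8948     0.5231     1.2768     0.6523]
  [   0.2430     0.5319     0.2981     1.6632]
Δx = (I − A)⁻¹ Δd with Δd having -15 in the Aerospace component and 0 elsewhere.
So Δx_1 = L_11 · (-15), where L_11 = adj(I−A)_11 / det(I−A) = 0.492375 / 0.22938125.
Δx_1 = 0.492375 × (-15) / 0.22938125 = -7.385625 / 0.22938125 ≈ -32.20.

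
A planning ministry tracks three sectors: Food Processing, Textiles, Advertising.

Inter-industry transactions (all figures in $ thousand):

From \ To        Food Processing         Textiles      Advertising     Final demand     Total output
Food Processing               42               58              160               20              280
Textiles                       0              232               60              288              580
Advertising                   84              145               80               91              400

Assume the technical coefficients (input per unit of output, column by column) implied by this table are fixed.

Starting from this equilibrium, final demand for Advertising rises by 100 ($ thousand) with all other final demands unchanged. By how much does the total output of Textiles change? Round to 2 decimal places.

Δx_T = 42.55

Technical coefficients a_ij = z_ij / X_j:
  a_FF = 42/280 = 0.15, a_TF = 0/280 = 0.00, a_AF = 84/280 = 0.30
  a_FT = 58/580 = 0.10, a_TT = 232/580 = 0.40, a_AT = 145/580 = 0.25
  a_FA = 160/400 = 0.40, a_TA = 60/400 = 0.15, a_AA = 80/400 = 0.20
I − A =
  [   0.85    -0.10    -0.40]
  [   0.00     0.60    -0.15]
  [  -0.30    -0.25     0.80]
Cofactors of I−A, C_ij = (−1)^(i+j)·(minor ij) (rows/columns in the sector order above):
  C_11 = (0.60)(0.80) − (-0.15)(-0.25) = 0.4425
  C_12 = −[(0.00)(0.80) − (-0.15)(-0.30)] = 0.0450
  C_13 = (0.00)(-0.25) − (0.60)(-0.30) = 0.1800
  C_21 = −[(-0.10)(0.80) − (-0.40)(-0.25)] = 0.1800
  C_22 = (0.85)(0.80) − (-0.40)(-0.30) = 0.5600
  C_23 = −[(0.85)(-0.25) − (-0.10)(-0.30)] = 0.2425
  C_31 = (-0.10)(-0.15) − (-0.40)(0.60) = 0.2550
  C_32 = −[(0.85)(-0.15) − (-0.40)(0.00)] = 0.1275
  C_33 = (0.85)(0.60) − (-0.10)(0.00) = 0.5100
det(I−A) = Σ_j (I−A)_1j·C_1j = (0.85)(0.4425) + (-0.10)(0.0450) + (-0.40)(0.1800) = 0.299625
adj(I−A) = Cᵀ =
  [ 0.4425   0.1800   0.2550]
  [ 0.0450   0.5600   0.1275]
  [ 0.1800   0.2425   0.5100]
(I − A)⁻¹ = adj(I−A) / det(I−A) ≈
  [   1.4768     0.6008     0.8511]
  [   0.1502     1.8690     0.4255]
  [   0.6008     0.8093     1.7021]
Δx = (I − A)⁻¹ Δd with Δd having +100 in the Advertising component and 0 elsewhere.
So Δx_T = L_TA · (+100), where L_TA = adj(I−A)_TA / det(I−A) = 0.1275 / 0.299625.
Δx_T = 0.1275 × (+100) / 0.299625 = 12.75 / 0.299625 ≈ 42.55.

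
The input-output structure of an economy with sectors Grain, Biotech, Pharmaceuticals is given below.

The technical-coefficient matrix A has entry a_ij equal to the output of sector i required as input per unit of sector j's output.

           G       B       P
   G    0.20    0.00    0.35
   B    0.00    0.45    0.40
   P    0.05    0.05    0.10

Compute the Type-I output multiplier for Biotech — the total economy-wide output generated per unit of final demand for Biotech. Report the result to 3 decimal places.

m_B = 2.052

I − A =
  [   0.80     0.00    -0.35]
  [   0.00     0.55    -0.40]
  [  -0.05    -0.05     0.90]
Cofactors of I−A, C_ij = (−1)^(i+j)·(minor ij) (rows/columns in the sector order above):
  C_11 = (0.55)(0.90) − (-0.40)(-0.05) = 0.4750
  C_12 = −[(0.00)(0.90) − (-0.40)(-0.05)] = 0.0200
  C_13 = (0.00)(-0.05) − (0.55)(-0.05) = 0.0275
  C_21 = −[(0.00)(0.90) − (-0.35)(-0.05)] = 0.0175
  C_22 = (0.80)(0.90) − (-0.35)(-0.05) = 0.7025
  C_23 = −[(0.80)(-0.05) − (0.00)(-0.05)] = 0.0400
  C_31 = (0.00)(-0.40) − (-0.35)(0.55) = 0.1925
  C_32 = −[(0.80)(-0.40) − (-0.35)(0.00)] = 0.3200
  C_33 = (0.80)(0.55) − (0.00)(0.00) = 0.4400
det(I−A) = Σ_j (I−A)_1j·C_1j = (0.80)(0.4750) + (0.00)(0.0200) + (-0.35)(0.0275) = 0.370375
adj(I−A) = Cᵀ =
  [ 0.4750   0.0175   0.1925]
  [ 0.0200   0.7025   0.3200]
  [ 0.0275   0.0400   0.4400]
(I − A)⁻¹ = adj(I−A) / det(I−A) ≈
  [   1.2825     0.0472     0.5197]
  [   0.0540     1.8967     0.8640]
  [   0.0742     0.1080     1.1880]
The output multiplier for sector j is the column-j sum of the Leontief inverse (I − A)⁻¹ = adj(I−A) / det(I−A).
Column B of adj(I−A): (0.0175, 0.7025, 0.0400); det(I−A) = 0.370375.
m_B = (0.0175 + 0.7025 + 0.0400) / 0.370375 = 0.76 / 0.370375 ≈ 2.052.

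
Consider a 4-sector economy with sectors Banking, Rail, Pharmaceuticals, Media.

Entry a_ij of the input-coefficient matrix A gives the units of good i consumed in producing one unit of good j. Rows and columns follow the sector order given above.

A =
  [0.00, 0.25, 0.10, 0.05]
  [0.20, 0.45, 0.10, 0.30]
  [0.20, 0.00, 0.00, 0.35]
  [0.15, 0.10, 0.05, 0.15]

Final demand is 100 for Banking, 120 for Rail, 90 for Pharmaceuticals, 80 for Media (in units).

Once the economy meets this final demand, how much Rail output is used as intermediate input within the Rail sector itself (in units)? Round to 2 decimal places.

I − A =
  [   1.00    -0.25    -0.10    -0.05]
  [  -0.20     0.55    -0.10    -0.30]
  [  -0.20     0.00     1.00    -0.35]
  [  -0.15    -0.10    -0.05     0.85]
Compute the cofactors C_ij = (−1)^(i+j)·(3×3 minor ij) of I−A; the adjugate is their transpose:
adj(I−A) = Cᵀ =
  [ 0.424375   0.216625   0.070625   0.130500]
  [ 0.236750   0.802250   0.121250   0.347000]
  [ 0.123375   0.091625   0.378625   0.195500]
  [ 0.110000   0.138000   0.049000   0.484000]
det(I−A) = Σ_j (I−A)_1j·C_1j = (1.00)(0.424375) + (-0.25)(0.236750) + (-0.10)(0.123375) + (-0.05)(0.110000) = 0.34735
(I − A)⁻¹ = adj(I−A) / det(I−A) ≈
  [   1.2218     0.6237     0.2033     0.3757]
  [   0.6816     2.3096     0.3491     0.9990]
  [   0.3552     0.2638     1.0900     0.5628]
  [   0.3167     0.3973     0.1411     1.3934]
First solve x = (I − A)⁻¹ d = adj(I−A)·d / det(I−A); in particular x_2 = (0.236750·100 + 0.802250·120 + 0.121250·90 + 0.347000·80) / 0.34735 = 158.6175 / 0.34735 ≈ 456.6504.
Intermediate flow from 2 to 2: z_22 = a_22 · x_2 = 0.45 × 158.6175 / 0.34735 = 71.377875 / 0.34735 ≈ 205.49.

z_22 = 205.49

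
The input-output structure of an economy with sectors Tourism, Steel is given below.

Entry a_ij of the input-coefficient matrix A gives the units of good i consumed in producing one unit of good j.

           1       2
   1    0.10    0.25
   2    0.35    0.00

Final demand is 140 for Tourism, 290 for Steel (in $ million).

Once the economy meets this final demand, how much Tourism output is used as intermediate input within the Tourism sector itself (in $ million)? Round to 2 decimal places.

I − A =
  [   0.90    -0.25]
  [  -0.35     1.00]
det(I−A) = (0.90)(1.00) − (-0.25)(-0.35) = 0.8125
adj(I−A) = [[1.00, 0.25], [0.35, 0.90]]
(I − A)⁻¹ = adj(I−A) / det(I−A) ≈
  [   1.2308     0.3077]
  [   0.4308     1.1077]
First solve x = (I − A)⁻¹ d = adj(I−A)·d / det(I−A); in particular x_1 = (1.00·140 + 0.25·290) / 0.8125 = 212.50 / 0.8125 ≈ 261.5385.
Intermediate flow from 1 to 1: z_11 = a_11 · x_1 = 0.10 × 212.50 / 0.8125 = 21.25 / 0.8125 ≈ 26.15.

z_11 = 26.15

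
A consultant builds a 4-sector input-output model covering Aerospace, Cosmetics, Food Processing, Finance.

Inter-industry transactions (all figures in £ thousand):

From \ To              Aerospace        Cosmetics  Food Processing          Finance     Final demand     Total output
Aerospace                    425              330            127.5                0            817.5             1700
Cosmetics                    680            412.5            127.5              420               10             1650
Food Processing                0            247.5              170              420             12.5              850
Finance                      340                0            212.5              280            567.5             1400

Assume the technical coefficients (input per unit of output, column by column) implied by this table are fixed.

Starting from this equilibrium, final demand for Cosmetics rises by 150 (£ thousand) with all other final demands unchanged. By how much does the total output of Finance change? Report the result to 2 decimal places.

Technical coefficients a_ij = z_ij / X_j:
  a_11 = 425/1700 = 0.25, a_21 = 680/1700 = 0.40, a_31 = 0/1700 = 0.00, a_41 = 340/1700 = 0.20
  a_12 = 330/1650 = 0.20, a_22 = 412.5/1650 = 0.25, a_32 = 247.5/1650 = 0.15, a_42 = 0/1650 = 0.00
  a_13 = 127.5/850 = 0.15, a_23 = 127.5/850 = 0.15, a_33 = 170/850 = 0.20, a_43 = 212.5/850 = 0.25
  a_14 = 0/1400 = 0.00, a_24 = 420/1400 = 0.30, a_34 = 420/1400 = 0.30, a_44 = 280/1400 = 0.20
I − A =
  [   0.75    -0.20    -0.15     0.00]
  [  -0.40     0.75    -0.15    -0.30]
  [   0.00    -0.15     0.80    -0.30]
  [  -0.20     0.00    -0.25     0.80]
Compute the cofactors C_ij = (−1)^(i+j)·(3×3 minor ij) of I−A; the adjugate is their transpose:
adj(I−A) = Cᵀ =
  [ 0.394500   0.131000   0.129000   0.097500]
  [ 0.283000   0.414750   0.203250   0.231750]
  [ 0.102000   0.102000   0.374000   0.178500]
  [ 0.130500   0.064625   0.149125   0.360125]
det(I−A) = Σ_j (I−A)_1j·C_1j = (0.75)(0.394500) + (-0.20)(0.283000) + (-0.15)(0.102000) + (0.00)(0.130500) = 0.223975
(I − A)⁻¹ = adj(I−A) / det(I−A) ≈
  [   1.7614     0.5849     0.5760     0.4353]
  [   1.2635     1.8518     0.9075     1.0347]
  [   0.4554     0.4554     1.6698     0.7970]
  [   0.5827     0.2885     0.6658     1.6079]
Δx = (I − A)⁻¹ Δd with Δd having +150 in the Cosmetics component and 0 elsewhere.
So Δx_4 = L_42 · (+150), where L_42 = adj(I−A)_42 / det(I−A) = 0.064625 / 0.223975.
Δx_4 = 0.064625 × (+150) / 0.223975 = 9.69375 / 0.223975 ≈ 43.28.

Δx_4 = 43.28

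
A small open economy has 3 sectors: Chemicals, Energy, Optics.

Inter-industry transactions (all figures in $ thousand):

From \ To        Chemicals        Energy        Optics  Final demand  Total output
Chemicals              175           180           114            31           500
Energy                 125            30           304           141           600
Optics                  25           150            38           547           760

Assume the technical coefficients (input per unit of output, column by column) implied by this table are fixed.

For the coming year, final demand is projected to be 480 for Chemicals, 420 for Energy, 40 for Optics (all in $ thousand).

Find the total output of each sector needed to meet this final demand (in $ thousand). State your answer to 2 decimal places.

Technical coefficients a_ij = z_ij / X_j:
  a_CC = 175/500 = 0.35, a_EC = 125/500 = 0.25, a_OC = 25/500 = 0.05
  a_CE = 180/600 = 0.30, a_EE = 30/600 = 0.05, a_OE = 150/600 = 0.25
  a_CO = 114/760 = 0.15, a_EO = 304/760 = 0.40, a_OO = 38/760 = 0.05
I − A =
  [   0.65    -0.30    -0.15]
  [  -0.25     0.95    -0.40]
  [  -0.05    -0.25     0.95]
Cofactors of I−A, C_ij = (−1)^(i+j)·(minor ij) (rows/columns in the sector order above):
  C_11 = (0.95)(0.95) − (-0.40)(-0.25) = 0.8025
  C_12 = −[(-0.25)(0.95) − (-0.40)(-0.05)] = 0.2575
  C_13 = (-0.25)(-0.25) − (0.95)(-0.05) = 0.1100
  C_21 = −[(-0.30)(0.95) − (-0.15)(-0.25)] = 0.3225
  C_22 = (0.65)(0.95) − (-0.15)(-0.05) = 0.6100
  C_23 = −[(0.65)(-0.25) − (-0.30)(-0.05)] = 0.1775
  C_31 = (-0.30)(-0.40) − (-0.15)(0.95) = 0.2625
  C_32 = −[(0.65)(-0.40) − (-0.15)(-0.25)] = 0.2975
  C_33 = (0.65)(0.95) − (-0.30)(-0.25) = 0.5425
det(I−A) = Σ_j (I−A)_1j·C_1j = (0.65)(0.8025) + (-0.30)(0.2575) + (-0.15)(0.1100) = 0.427875
adj(I−A) = Cᵀ =
  [ 0.8025   0.3225   0.2625]
  [ 0.2575   0.6100   0.2975]
  [ 0.1100   0.1775   0.5425]
(I − A)⁻¹ = adj(I−A) / det(I−A) ≈
  [   1.8755     0.7537     0.6135]
  [   0.6018     1.4257     0.6953]
  [   0.2571     0.4148     1.2679]
x = (I − A)⁻¹ d = adj(I−A)·d / det(I−A), with det(I−A) = 0.427875:
  x_C = (0.8025·480 + 0.3225·420 + 0.2625·40) / 0.427875 = 531.15 / 0.427875 ≈ 1241.37
  x_E = (0.2575·480 + 0.6100·420 + 0.2975·40) / 0.427875 = 391.70 / 0.427875 ≈ 915.45
  x_O = (0.1100·480 + 0.1775·420 + 0.5425·40) / 0.427875 = 149.05 / 0.427875 ≈ 348.35

x_C = 1241.37, x_E = 915.45, x_O = 348.35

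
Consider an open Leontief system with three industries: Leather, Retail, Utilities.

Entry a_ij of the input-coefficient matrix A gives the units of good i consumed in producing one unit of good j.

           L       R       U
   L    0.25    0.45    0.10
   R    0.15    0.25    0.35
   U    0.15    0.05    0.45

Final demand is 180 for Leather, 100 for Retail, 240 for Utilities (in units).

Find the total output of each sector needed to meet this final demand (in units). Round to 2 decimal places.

I − A =
  [   0.75    -0.45    -0.10]
  [  -0.15     0.75    -0.35]
  [  -0.15    -0.05     0.55]
Cofactors of I−A, C_ij = (−1)^(i+j)·(minor ij) (rows/columns in the sector order above):
  C_11 = (0.75)(0.55) − (-0.35)(-0.05) = 0.3950
  C_12 = −[(-0.15)(0.55) − (-0.35)(-0.15)] = 0.1350
  C_13 = (-0.15)(-0.05) − (0.75)(-0.15) = 0.1200
  C_21 = −[(-0.45)(0.55) − (-0.10)(-0.05)] = 0.2525
  C_22 = (0.75)(0.55) − (-0.10)(-0.15) = 0.3975
  C_23 = −[(0.75)(-0.05) − (-0.45)(-0.15)] = 0.1050
  C_31 = (-0.45)(-0.35) − (-0.10)(0.75) = 0.2325
  C_32 = −[(0.75)(-0.35) − (-0.10)(-0.15)] = 0.2775
  C_33 = (0.75)(0.75) − (-0.45)(-0.15) = 0.4950
det(I−A) = Σ_j (I−A)_1j·C_1j = (0.75)(0.3950) + (-0.45)(0.1350) + (-0.10)(0.1200) = 0.2235
adj(I−A) = Cᵀ =
  [ 0.3950   0.2525   0.2325]
  [ 0.1350   0.3975   0.2775]
  [ 0.1200   0.1050   0.4950]
(I − A)⁻¹ = adj(I−A) / det(I−A) ≈
  [   1.7673     1.1298     1.0403]
  [   0.6040     1.7785     1.2416]
  [   0.5369     0.4698     2.2148]
x = (I − A)⁻¹ d = adj(I−A)·d / det(I−A), with det(I−A) = 0.2235:
  x_L = (0.3950·180 + 0.2525·100 + 0.2325·240) / 0.2235 = 152.15 / 0.2235 ≈ 680.76
  x_R = (0.1350·180 + 0.3975·100 + 0.2775·240) / 0.2235 = 130.65 / 0.2235 ≈ 584.56
  x_U = (0.1200·180 + 0.1050·100 + 0.4950·240) / 0.2235 = 150.90 / 0.2235 ≈ 675.17

x_L = 680.76, x_R = 584.56, x_U = 675.17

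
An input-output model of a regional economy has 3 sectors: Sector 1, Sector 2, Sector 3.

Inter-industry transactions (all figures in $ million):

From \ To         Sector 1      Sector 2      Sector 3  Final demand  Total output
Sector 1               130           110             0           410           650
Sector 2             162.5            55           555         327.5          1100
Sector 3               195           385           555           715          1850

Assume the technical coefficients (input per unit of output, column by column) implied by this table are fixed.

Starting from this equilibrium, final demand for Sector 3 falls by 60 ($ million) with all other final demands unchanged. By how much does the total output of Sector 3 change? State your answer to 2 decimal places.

Δx_3 = -104.63

Technical coefficients a_ij = z_ij / X_j:
  a_11 = 130/650 = 0.20, a_21 = 162.5/650 = 0.25, a_31 = 195/650 = 0.30
  a_12 = 110/1100 = 0.10, a_22 = 55/1100 = 0.05, a_32 = 385/1100 = 0.35
  a_13 = 0/1850 = 0.00, a_23 = 555/1850 = 0.30, a_33 = 555/1850 = 0.30
I − A =
  [   0.80    -0.10     0.00]
  [  -0.25     0.95    -0.30]
  [  -0.30    -0.35     0.70]
Cofactors of I−A, C_ij = (−1)^(i+j)·(minor ij) (rows/columns in the sector order above):
  C_11 = (0.95)(0.70) − (-0.30)(-0.35) = 0.5600
  C_12 = −[(-0.25)(0.70) − (-0.30)(-0.30)] = 0.2650
  C_13 = (-0.25)(-0.35) − (0.95)(-0.30) = 0.3725
  C_21 = −[(-0.10)(0.70) − (0.00)(-0.35)] = 0.0700
  C_22 = (0.80)(0.70) − (0.00)(-0.30) = 0.5600
  C_23 = −[(0.80)(-0.35) − (-0.10)(-0.30)] = 0.3100
  C_31 = (-0.10)(-0.30) − (0.00)(0.95) = 0.0300
  C_32 = −[(0.80)(-0.30) − (0.00)(-0.25)] = 0.2400
  C_33 = (0.80)(0.95) − (-0.10)(-0.25) = 0.7350
det(I−A) = Σ_j (I−A)_1j·C_1j = (0.80)(0.5600) + (-0.10)(0.2650) + (0.00)(0.3725) = 0.4215
adj(I−A) = Cᵀ =
  [ 0.5600   0.0700   0.0300]
  [ 0.2650   0.5600   0.2400]
  [ 0.3725   0.3100   0.7350]
(I − A)⁻¹ = adj(I−A) / det(I−A) ≈
  [   1.3286     0.1661     0.0712]
  [   0.6287     1.3286     0.5694]
  [   0.8837     0.7355     1.7438]
Δx = (I − A)⁻¹ Δd with Δd having -60 in the Sector 3 component and 0 elsewhere.
So Δx_3 = L_33 · (-60), where L_33 = adj(I−A)_33 / det(I−A) = 0.7350 / 0.4215.
Δx_3 = 0.7350 × (-60) / 0.4215 = -44.10 / 0.4215 ≈ -104.63.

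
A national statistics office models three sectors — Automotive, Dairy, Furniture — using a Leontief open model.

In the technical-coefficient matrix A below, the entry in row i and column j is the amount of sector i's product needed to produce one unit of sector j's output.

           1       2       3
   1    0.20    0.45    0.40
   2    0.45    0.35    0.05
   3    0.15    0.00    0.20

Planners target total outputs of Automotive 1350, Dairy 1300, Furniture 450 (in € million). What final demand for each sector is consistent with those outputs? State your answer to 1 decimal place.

I − A =
  [   0.80    -0.45    -0.40]
  [  -0.45     0.65    -0.05]
  [  -0.15     0.00     0.80]
d = (I − A) x:
  d_1 = (+0.80)·1350 + (-0.45)·1300 + (-0.40)·450 = 315.0
  d_2 = (-0.45)·1350 + (+0.65)·1300 + (-0.05)·450 = 215.0
  d_3 = (-0.15)·1350 + (+0.00)·1300 + (+0.80)·450 = 157.5

d_1 = 315.0, d_2 = 215.0, d_3 = 157.5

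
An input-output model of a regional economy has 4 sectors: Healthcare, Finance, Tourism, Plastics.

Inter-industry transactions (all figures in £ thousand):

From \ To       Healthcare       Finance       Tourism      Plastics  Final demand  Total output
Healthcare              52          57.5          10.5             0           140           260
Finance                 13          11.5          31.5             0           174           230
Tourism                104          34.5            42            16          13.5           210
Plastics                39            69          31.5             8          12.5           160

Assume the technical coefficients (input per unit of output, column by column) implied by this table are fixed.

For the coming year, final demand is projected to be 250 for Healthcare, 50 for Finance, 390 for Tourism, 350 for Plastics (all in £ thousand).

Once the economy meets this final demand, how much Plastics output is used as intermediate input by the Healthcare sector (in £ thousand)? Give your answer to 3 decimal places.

Technical coefficients a_ij = z_ij / X_j:
  a_11 = 52/260 = 0.20, a_21 = 13/260 = 0.05, a_31 = 104/260 = 0.40, a_41 = 39/260 = 0.15
  a_12 = 57.5/230 = 0.25, a_22 = 11.5/230 = 0.05, a_32 = 34.5/230 = 0.15, a_42 = 69/230 = 0.30
  a_13 = 10.5/210 = 0.05, a_23 = 31.5/210 = 0.15, a_33 = 42/210 = 0.20, a_43 = 31.5/210 = 0.15
  a_14 = 0/160 = 0.00, a_24 = 0/160 = 0.00, a_34 = 16/160 = 0.10, a_44 = 8/160 = 0.05
I − A =
  [   0.80    -0.25    -0.05     0.00]
  [  -0.05     0.95    -0.15     0.00]
  [  -0.40    -0.15     0.80    -0.10]
  [  -0.15    -0.30    -0.15     0.95]
Compute the cofactors C_ij = (−1)^(i+j)·(3×3 minor ij) of I−A; the adjugate is their transpose:
adj(I−A) = Cᵀ =
  [ 0.681875   0.194875   0.080750   0.008500]
  [ 0.096500   0.576250   0.116375   0.012250]
  [ 0.383875   0.236750   0.710125   0.074750]
  [ 0.198750   0.250125   0.161625   0.545625]
det(I−A) = Σ_j (I−A)_1j·C_1j = (0.80)(0.681875) + (-0.25)(0.096500) + (-0.05)(0.383875) + (0.00)(0.198750) = 0.50218125
(I − A)⁻¹ = adj(I−A) / det(I−A) ≈
  [   1.3578     0.3881     0.1608     0.0169]
  [   0.1922     1.1475     0.2317     0.0244]
  [   0.7644     0.4714     1.4141     0.1489]
  [   0.3958     0.4981     0.3218     1.0865]
First solve x = (I − A)⁻¹ d = adj(I−A)·d / det(I−A); in particular x_1 = (0.681875·250 + 0.194875·50 + 0.080750·390 + 0.008500·350) / 0.50218125 = 214.68 / 0.50218125 ≈ 427.49505.
Intermediate flow from 4 to 1: z_41 = a_41 · x_1 = 0.15 × 214.68 / 0.50218125 = 32.202 / 0.50218125 ≈ 64.124.

z_41 = 64.124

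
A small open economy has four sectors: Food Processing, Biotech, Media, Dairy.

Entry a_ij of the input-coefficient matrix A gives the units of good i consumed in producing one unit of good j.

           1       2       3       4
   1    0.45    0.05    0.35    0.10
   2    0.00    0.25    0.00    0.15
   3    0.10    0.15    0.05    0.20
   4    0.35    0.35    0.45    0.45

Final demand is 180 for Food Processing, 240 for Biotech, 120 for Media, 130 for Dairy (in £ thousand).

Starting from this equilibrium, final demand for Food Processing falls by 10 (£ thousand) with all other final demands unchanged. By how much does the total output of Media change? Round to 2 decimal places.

Δx_3 = -11.97

I − A =
  [   0.55    -0.05    -0.35    -0.10]
  [   0.00     0.75     0.00    -0.15]
  [  -0.10    -0.15     0.95    -0.20]
  [  -0.35    -0.35    -0.45     0.55]
Compute the cofactors C_ij = (−1)^(i+j)·(3×3 minor ij) of I−A; the adjugate is their transpose:
adj(I−A) = Cᵀ =
  [ 0.264375   0.115000   0.163125   0.138750]
  [ 0.056625   0.156375   0.055500   0.073125]
  [ 0.096375   0.088375   0.169125   0.103125]
  [ 0.283125   0.245000   0.277500   0.365625]
det(I−A) = Σ_j (I−A)_1j·C_1j = (0.55)(0.264375) + (-0.05)(0.056625) + (-0.35)(0.096375) + (-0.10)(0.283125) = 0.08053125
(I − A)⁻¹ = adj(I−A) / det(I−A) ≈
  [   3.2829     1.4280     2.0256     1.7229]
  [   0.7031     1.9418     0.6892     0.9080]
  [   1.1967     1.0974     2.1001     1.2806]
  [   3.5157     3.0423     3.4459     4.5402]
Δx = (I − A)⁻¹ Δd with Δd having -10 in the Food Processing component and 0 elsewhere.
So Δx_3 = L_31 · (-10), where L_31 = adj(I−A)_31 / det(I−A) = 0.096375 / 0.08053125.
Δx_3 = 0.096375 × (-10) / 0.08053125 = -0.96375 / 0.08053125 ≈ -11.97.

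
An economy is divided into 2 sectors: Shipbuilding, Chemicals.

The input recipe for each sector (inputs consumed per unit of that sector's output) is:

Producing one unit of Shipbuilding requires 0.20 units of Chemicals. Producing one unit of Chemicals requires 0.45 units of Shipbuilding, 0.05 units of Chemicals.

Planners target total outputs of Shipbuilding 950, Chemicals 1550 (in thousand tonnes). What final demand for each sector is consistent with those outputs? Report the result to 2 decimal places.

d_S = 252.50, d_C = 1282.50

I − A =
  [   1.00    -0.45]
  [  -0.20     0.95]
d = (I − A) x:
  d_S = (+1.00)·950 + (-0.45)·1550 = 252.50
  d_C = (-0.20)·950 + (+0.95)·1550 = 1282.50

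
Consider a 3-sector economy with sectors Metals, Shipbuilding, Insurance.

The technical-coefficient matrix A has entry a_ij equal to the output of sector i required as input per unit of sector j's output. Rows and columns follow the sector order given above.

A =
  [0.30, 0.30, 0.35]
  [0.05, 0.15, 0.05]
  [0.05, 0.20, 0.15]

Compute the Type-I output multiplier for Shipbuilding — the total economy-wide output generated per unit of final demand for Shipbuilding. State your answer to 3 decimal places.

I − A =
  [   0.70    -0.30    -0.35]
  [  -0.05     0.85    -0.05]
  [  -0.05    -0.20     0.85]
Cofactors of I−A, C_ij = (−1)^(i+j)·(minor ij) (rows/columns in the sector order above):
  C_11 = (0.85)(0.85) − (-0.05)(-0.20) = 0.7125
  C_12 = −[(-0.05)(0.85) − (-0.05)(-0.05)] = 0.0450
  C_13 = (-0.05)(-0.20) − (0.85)(-0.05) = 0.0525
  C_21 = −[(-0.30)(0.85) − (-0.35)(-0.20)] = 0.3250
  C_22 = (0.70)(0.85) − (-0.35)(-0.05) = 0.5775
  C_23 = −[(0.70)(-0.20) − (-0.30)(-0.05)] = 0.1550
  C_31 = (-0.30)(-0.05) − (-0.35)(0.85) = 0.3125
  C_32 = −[(0.70)(-0.05) − (-0.35)(-0.05)] = 0.0525
  C_33 = (0.70)(0.85) − (-0.30)(-0.05) = 0.5800
det(I−A) = Σ_j (I−A)_1j·C_1j = (0.70)(0.7125) + (-0.30)(0.0450) + (-0.35)(0.0525) = 0.466875
adj(I−A) = Cᵀ =
  [ 0.7125   0.3250   0.3125]
  [ 0.0450   0.5775   0.0525]
  [ 0.0525   0.1550   0.5800]
(I − A)⁻¹ = adj(I−A) / det(I−A) ≈
  [   1.5261     0.6961     0.6693]
  [   0.0964     1.2369     0.1124]
  [   0.1124     0.3320     1.2423]
The output multiplier for sector j is the column-j sum of the Leontief inverse (I − A)⁻¹ = adj(I−A) / det(I−A).
Column 2 of adj(I−A): (0.3250, 0.5775, 0.1550); det(I−A) = 0.466875.
m_2 = (0.3250 + 0.5775 + 0.1550) / 0.466875 = 1.0575 / 0.466875 ≈ 2.265.

m_2 = 2.265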